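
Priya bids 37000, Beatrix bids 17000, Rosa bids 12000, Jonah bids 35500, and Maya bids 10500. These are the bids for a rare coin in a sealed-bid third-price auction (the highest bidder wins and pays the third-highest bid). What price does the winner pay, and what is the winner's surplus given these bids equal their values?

Price 17000; surplus 20000.

Sorted high to low: Priya 37000; Jonah 35500; Beatrix 17000; Rosa 12000; Maya 10500.
Priya is the highest bidder, so Priya wins.
Under the third-price rule, the price is the third-highest bid: 17000.
Surplus = 37000 − 17000 = 20000.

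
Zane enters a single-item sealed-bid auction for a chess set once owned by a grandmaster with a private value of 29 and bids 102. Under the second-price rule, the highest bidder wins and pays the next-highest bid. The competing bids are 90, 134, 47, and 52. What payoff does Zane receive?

Payoff = 0.

Highest competing bid: 134.
Zane's bid 102 is not the highest, so Zane loses, pays nothing, and earns zero payoff.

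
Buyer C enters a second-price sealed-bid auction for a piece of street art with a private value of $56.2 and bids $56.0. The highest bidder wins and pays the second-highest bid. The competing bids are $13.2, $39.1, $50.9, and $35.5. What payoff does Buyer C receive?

Buyer C's payoff: $5.3.

Highest competing bid: $50.9.
Buyer C's bid $56.0 is the highest overall, so Buyer C wins and pays the second-highest bid, $50.9.
Payoff = value − price = $56.2 − $50.9 = $5.3.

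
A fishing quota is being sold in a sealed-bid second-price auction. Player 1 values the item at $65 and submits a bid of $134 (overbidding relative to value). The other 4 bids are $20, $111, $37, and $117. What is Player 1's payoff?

Highest competing bid: $117.
Player 1's bid $134 is the highest overall, so Player 1 wins and pays the second-highest bid, $117.
Payoff = value − price = $65 − $117 = -$52.

The bidder's payoff: -$52.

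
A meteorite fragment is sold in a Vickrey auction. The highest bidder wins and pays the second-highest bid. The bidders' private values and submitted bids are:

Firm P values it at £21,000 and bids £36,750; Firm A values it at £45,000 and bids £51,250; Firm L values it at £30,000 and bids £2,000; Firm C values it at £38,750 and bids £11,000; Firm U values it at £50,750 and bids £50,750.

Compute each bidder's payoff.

Ordered from highest: Firm A £51,250, then Firm U £50,750, then Firm P £36,750, then Firm C £11,000, then Firm L £2,000.
Firm A has the top bid and wins; the price is the second-highest bid, £50,750.
Firm A's payoff = £45,000 − £50,750 = -£5,750. All other bidders lose, so their payoff is 0.

Payoffs: Firm P £0, Firm A -£5,750, Firm L £0, Firm C £0, Firm U £0.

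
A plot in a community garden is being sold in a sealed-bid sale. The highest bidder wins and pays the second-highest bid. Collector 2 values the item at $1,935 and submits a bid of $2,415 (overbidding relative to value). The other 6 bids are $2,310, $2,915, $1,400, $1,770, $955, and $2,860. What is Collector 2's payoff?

Highest competing bid: $2,915.
Collector 2's bid $2,415 is not the highest, so Collector 2 loses, pays nothing, and earns zero payoff.

The bidder's payoff: $0.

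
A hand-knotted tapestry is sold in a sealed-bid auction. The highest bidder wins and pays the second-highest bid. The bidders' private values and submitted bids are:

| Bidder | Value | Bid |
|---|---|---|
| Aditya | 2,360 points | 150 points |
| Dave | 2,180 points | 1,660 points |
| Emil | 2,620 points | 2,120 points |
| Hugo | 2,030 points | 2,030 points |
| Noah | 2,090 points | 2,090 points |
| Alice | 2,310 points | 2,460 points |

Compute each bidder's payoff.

Aditya 0 points, Dave 0 points, Emil 0 points, Hugo 0 points, Noah 0 points, Alice 190 points.

Ranking the bids: Alice 2,460 points, then Emil 2,120 points, then Noah 2,090 points, then Hugo 2,030 points, then Dave 1,660 points, then Aditya 150 points.
Alice has the top bid and wins; the price is the second-highest bid, 2,120 points.
Alice's payoff = 2,310 points − 2,120 points = 190 points. All other bidders lose, so their payoff is 0.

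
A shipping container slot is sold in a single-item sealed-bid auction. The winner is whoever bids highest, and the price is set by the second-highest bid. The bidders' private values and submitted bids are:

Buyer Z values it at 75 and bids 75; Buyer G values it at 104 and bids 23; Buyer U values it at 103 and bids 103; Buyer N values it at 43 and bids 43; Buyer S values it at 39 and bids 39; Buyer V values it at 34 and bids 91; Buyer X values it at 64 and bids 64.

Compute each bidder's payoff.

Buyer Z 0, Buyer G 0, Buyer U 12, Buyer N 0, Buyer S 0, Buyer V 0, Buyer X 0.

Ranking the bids: Buyer U 103 > Buyer V 91 > Buyer Z 75 > Buyer X 64 > Buyer N 43 > Buyer S 39 > Buyer G 23.
Buyer U has the top bid and wins; the price is the second-highest bid, 91.
Buyer U's payoff = 103 − 91 = 12. All other bidders lose, so their payoff is 0.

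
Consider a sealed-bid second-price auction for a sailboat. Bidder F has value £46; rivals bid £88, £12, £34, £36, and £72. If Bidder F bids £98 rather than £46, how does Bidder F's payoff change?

-£42

The highest competing bid is £88.
Bidding truthfully at £46: the top bid is £88 (a rival), so Bidder F loses. Payoff = £0.
Bidding £98: Bidder F has the top bid, wins, and pays the second-highest bid £88. Payoff = £46 − £88 = -£42.
Change = -£42 − £0 = -£42.
This is the dominant-strategy logic: truthful bidding weakly beats any alternative.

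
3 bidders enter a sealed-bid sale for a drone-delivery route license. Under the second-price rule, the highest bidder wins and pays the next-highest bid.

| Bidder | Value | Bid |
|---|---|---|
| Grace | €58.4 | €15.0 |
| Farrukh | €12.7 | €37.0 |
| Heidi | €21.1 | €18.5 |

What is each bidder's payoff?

Ranking the bids: Farrukh €37.0, then Heidi €18.5, then Grace €15.0.
Farrukh has the top bid and wins; the price is the second-highest bid, €18.5.
Farrukh's payoff = €12.7 − €18.5 = -€5.8. All other bidders lose, so their payoff is 0.

Grace €0.0, Farrukh -€5.8, Heidi €0.0.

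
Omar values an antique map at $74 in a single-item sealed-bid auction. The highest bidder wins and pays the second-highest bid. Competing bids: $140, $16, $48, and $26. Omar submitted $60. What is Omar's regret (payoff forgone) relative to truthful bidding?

The highest competing bid is $140.
Bidding truthfully at $74: the top bid is $140 (a rival), so Omar loses. Payoff = $0.
Bidding $60: the top bid is $140 (a rival), so Omar loses. Payoff = $0.
Regret = truthful payoff − actual payoff = $0 − $0 = $0.

Payoff forgone: $0.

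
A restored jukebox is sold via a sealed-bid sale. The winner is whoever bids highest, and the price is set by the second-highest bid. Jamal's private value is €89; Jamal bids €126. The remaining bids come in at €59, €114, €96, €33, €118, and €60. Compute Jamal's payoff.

-€29

Highest competing bid: €118.
Jamal's bid €126 is the highest overall, so Jamal wins and pays the second-highest bid, €118.
Payoff = value − price = €89 − €118 = -€29.
Overbidding won the item at a price above value — truthful bidding would have avoided this loss.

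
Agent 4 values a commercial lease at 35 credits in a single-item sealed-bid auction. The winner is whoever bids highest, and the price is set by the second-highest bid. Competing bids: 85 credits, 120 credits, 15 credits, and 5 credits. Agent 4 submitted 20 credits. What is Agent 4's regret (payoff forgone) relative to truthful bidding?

0 credits

The highest competing bid is 120 credits.
Bidding truthfully at 35 credits: the top bid is 120 credits (a rival), so Agent 4 loses. Payoff = 0 credits.
Bidding 20 credits: the top bid is 120 credits (a rival), so Agent 4 loses. Payoff = 0 credits.
Regret = truthful payoff − actual payoff = 0 credits − 0 credits = 0 credits.
The bid only affects whether you win, not the price — here both bids land on the same side of the top rival bid, so the deviation is payoff-neutral.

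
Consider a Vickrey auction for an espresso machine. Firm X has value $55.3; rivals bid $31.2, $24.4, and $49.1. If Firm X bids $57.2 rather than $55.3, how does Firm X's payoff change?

Change in payoff: $0.0.

The highest competing bid is $49.1.
Bidding truthfully at $55.3: Firm X has the top bid, wins, and pays the second-highest bid $49.1. Payoff = $55.3 − $49.1 = $6.2.
Bidding $57.2: Firm X has the top bid, wins, and pays the second-highest bid $49.1. Payoff = $55.3 − $49.1 = $6.2.
Change = $6.2 − $6.2 = $0.0.
The bid only affects whether you win, not the price — here both bids land on the same side of the top rival bid, so the deviation is payoff-neutral.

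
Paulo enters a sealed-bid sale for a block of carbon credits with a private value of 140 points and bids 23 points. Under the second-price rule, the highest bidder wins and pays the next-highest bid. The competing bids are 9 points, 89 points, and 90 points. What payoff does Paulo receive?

Highest competing bid: 90 points.
Paulo's bid 23 points is not the highest, so Paulo loses, pays nothing, and earns zero payoff.

Payoff = 0 points.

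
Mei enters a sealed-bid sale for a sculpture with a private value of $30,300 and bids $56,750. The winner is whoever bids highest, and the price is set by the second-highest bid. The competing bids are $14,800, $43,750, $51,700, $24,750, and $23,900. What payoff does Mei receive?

-$21,400

Highest competing bid: $51,700.
Mei's bid $56,750 is the highest overall, so Mei wins and pays the second-highest bid, $51,700.
Payoff = value − price = $30,300 − $51,700 = -$21,400.
Overbidding won the item at a price above value — truthful bidding would have avoided this loss.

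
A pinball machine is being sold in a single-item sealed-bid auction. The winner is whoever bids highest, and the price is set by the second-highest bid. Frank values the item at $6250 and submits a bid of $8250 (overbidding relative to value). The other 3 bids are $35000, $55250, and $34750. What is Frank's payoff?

$0

Highest competing bid: $55250.
Frank's bid $8250 is not the highest, so Frank loses, pays nothing, and earns zero payoff.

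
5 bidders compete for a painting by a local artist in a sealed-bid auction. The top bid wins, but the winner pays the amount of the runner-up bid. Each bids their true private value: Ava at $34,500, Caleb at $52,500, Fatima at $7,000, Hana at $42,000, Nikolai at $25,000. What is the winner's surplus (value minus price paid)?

Sorted high to low: Caleb $52,500; Hana $42,000; Ava $34,500; Nikolai $25,000; Fatima $7,000.
Caleb wins with the top bid and pays the second-highest, $42,000.
Surplus = $52,500 − $42,000 = $10,500.

Winner's surplus: $10,500.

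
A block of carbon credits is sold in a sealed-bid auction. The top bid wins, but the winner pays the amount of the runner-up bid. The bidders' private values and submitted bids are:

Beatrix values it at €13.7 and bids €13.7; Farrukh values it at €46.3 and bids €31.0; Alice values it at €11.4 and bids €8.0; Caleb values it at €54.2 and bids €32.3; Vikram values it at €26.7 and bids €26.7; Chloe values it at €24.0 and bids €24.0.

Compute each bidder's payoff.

Payoffs: Beatrix €0.0, Farrukh €0.0, Alice €0.0, Caleb €23.2, Vikram €0.0, Chloe €0.0.

Bids in descending order: Caleb €32.3; Farrukh €31.0; Vikram €26.7; Chloe €24.0; Beatrix €13.7; Alice €8.0.
Caleb has the top bid and wins; the price is the second-highest bid, €31.0.
Caleb's payoff = €54.2 − €31.0 = €23.2. All other bidders lose, so their payoff is 0.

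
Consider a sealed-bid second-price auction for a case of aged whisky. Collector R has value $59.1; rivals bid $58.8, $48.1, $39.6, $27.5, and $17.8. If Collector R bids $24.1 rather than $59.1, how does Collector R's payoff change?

The highest competing bid is $58.8.
Bidding truthfully at $59.1: Collector R has the top bid, wins, and pays the second-highest bid $58.8. Payoff = $59.1 − $58.8 = $0.3.
Bidding $24.1: the top bid is $58.8 (a rival), so Collector R loses. Payoff = $0.0.
Change = $0.0 − $0.3 = -$0.3.
This is the dominant-strategy logic: truthful bidding weakly beats any alternative.

Payoff change: -$0.3.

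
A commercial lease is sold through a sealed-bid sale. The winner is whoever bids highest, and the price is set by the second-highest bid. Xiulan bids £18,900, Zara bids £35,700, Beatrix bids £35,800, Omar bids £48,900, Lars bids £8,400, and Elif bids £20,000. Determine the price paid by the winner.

Ranking the bids: Omar £48,900; Beatrix £35,800; Zara £35,700; Elif £20,000; Xiulan £18,900; Lars £8,400.
Omar has the highest bid, so Omar wins.
The second-highest bid is £35,800, so that is what Omar pays.

The winner pays £35,800.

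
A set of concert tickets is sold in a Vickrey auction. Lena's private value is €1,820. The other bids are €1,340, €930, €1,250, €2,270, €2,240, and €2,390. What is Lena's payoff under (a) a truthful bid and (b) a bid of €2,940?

(a) €0  (b) -€570

The highest competing bid is €2,390.
Bidding truthfully at €1,820: the top bid is €2,390 (a rival), so Lena loses. Payoff = €0.
Bidding €2,940: Lena has the top bid, wins, and pays the second-highest bid €2,390. Payoff = €1,820 − €2,390 = -€570.
Deviating from a truthful bid can only lose payoff in a second-price auction — never gain.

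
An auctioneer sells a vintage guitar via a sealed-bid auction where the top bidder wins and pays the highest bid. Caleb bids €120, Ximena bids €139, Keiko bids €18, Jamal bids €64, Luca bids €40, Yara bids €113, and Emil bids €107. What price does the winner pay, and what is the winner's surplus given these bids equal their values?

Price €139; surplus €0.

Ranking the bids: Ximena €139, then Caleb €120, then Yara €113, then Emil €107, then Jamal €64, then Luca €40, then Keiko €18.
Ximena is the highest bidder, so Ximena wins.
Under the first-price rule, the price is the highest bid: €139.
Surplus = €139 − €139 = €0.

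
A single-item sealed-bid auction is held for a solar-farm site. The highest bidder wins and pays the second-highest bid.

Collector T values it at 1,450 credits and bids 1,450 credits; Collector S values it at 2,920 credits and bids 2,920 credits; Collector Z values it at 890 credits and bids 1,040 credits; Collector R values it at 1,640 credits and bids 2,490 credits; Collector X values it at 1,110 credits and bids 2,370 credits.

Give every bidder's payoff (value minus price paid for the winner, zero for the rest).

Bids in descending order: Collector S 2,920 credits; Collector R 2,490 credits; Collector X 2,370 credits; Collector T 1,450 credits; Collector Z 1,040 credits.
Collector S has the top bid and wins; the price is the second-highest bid, 2,490 credits.
Collector S's payoff = 2,920 credits − 2,490 credits = 430 credits. All other bidders lose, so their payoff is 0.

Payoffs: Collector T 0 credits, Collector S 430 credits, Collector Z 0 credits, Collector R 0 credits, Collector X 0 credits.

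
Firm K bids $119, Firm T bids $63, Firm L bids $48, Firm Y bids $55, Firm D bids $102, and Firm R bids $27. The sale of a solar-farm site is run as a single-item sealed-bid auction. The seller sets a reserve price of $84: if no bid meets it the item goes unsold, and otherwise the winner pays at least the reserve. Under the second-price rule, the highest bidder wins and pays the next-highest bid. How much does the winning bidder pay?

The winner pays $102.

Ordered from highest: Firm K $119 > Firm D $102 > Firm T $63 > Firm Y $55 > Firm L $48 > Firm R $27.
Firm K has the highest bid, so Firm K wins.
The second-highest bid is $102, which exceeds the reserve, so that sets the price.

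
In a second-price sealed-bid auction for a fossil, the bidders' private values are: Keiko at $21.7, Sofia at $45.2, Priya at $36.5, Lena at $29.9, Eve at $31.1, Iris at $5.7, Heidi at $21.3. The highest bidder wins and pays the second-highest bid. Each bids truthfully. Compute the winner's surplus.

Winner's surplus: $8.7.

Ordered from highest: Sofia $45.2; Priya $36.5; Eve $31.1; Lena $29.9; Keiko $21.7; Heidi $21.3; Iris $5.7.
Sofia wins with the top bid and pays the second-highest, $36.5.
Surplus = $45.2 − $36.5 = $8.7.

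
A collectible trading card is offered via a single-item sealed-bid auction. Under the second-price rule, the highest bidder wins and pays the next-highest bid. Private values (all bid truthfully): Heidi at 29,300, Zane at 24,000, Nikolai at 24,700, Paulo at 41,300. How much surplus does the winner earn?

Winner's surplus: 12,000.

Sorted high to low: Paulo 41,300; Heidi 29,300; Nikolai 24,700; Zane 24,000.
Paulo wins with the top bid and pays the second-highest, 29,300.
Surplus = 41,300 − 29,300 = 12,000.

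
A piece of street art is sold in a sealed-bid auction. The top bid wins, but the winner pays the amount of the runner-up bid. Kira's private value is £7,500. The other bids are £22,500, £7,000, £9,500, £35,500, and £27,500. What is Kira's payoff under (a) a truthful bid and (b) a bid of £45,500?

The highest competing bid is £35,500.
Bidding truthfully at £7,500: the top bid is £35,500 (a rival), so Kira loses. Payoff = £0.
Bidding £45,500: Kira has the top bid, wins, and pays the second-highest bid £35,500. Payoff = £7,500 − £35,500 = -£28,000.
Deviating from a truthful bid can only lose payoff in a second-price auction — never gain.

Truthful: £0; alternative: -£28,000.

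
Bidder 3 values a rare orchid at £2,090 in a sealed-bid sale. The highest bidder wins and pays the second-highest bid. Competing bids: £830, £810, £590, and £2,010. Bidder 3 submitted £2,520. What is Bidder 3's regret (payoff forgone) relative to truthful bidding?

Payoff forgone: £0.

The highest competing bid is £2,010.
Bidding truthfully at £2,090: Bidder 3 has the top bid, wins, and pays the second-highest bid £2,010. Payoff = £2,090 − £2,010 = £80.
Bidding £2,520: Bidder 3 has the top bid, wins, and pays the second-highest bid £2,010. Payoff = £2,090 − £2,010 = £80.
Regret = truthful payoff − actual payoff = £80 − £80 = £0.
The bid only affects whether you win, not the price — here both bids land on the same side of the top rival bid, so the deviation is payoff-neutral.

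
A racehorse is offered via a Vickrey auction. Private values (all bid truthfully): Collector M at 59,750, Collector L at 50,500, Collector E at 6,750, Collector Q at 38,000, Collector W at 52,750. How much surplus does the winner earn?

7,000

Ordered from highest: Collector M 59,750; Collector W 52,750; Collector L 50,500; Collector Q 38,000; Collector E 6,750.
Collector M wins with the top bid and pays the second-highest, 52,750.
Surplus = 59,750 − 52,750 = 7,000.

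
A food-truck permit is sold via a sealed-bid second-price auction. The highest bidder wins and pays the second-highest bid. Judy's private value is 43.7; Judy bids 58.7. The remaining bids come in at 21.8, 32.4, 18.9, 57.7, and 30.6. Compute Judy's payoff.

Highest competing bid: 57.7.
Judy's bid 58.7 is the highest overall, so Judy wins and pays the second-highest bid, 57.7.
Payoff = value − price = 43.7 − 57.7 = -14.0.

Judy's payoff: -14.0.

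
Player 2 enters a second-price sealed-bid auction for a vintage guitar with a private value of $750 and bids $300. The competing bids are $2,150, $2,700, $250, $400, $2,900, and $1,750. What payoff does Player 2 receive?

Highest competing bid: $2,900.
Player 2's bid $300 is not the highest, so Player 2 loses, pays nothing, and earns zero payoff.

Payoff = $0.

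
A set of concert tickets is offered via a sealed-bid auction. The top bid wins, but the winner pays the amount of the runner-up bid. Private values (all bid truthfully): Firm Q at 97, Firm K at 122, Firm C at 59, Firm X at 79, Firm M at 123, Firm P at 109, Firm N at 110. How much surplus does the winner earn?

Sorted high to low: Firm M 123; Firm K 122; Firm N 110; Firm P 109; Firm Q 97; Firm X 79; Firm C 59.
Firm M wins with the top bid and pays the second-highest, 122.
Surplus = 123 − 122 = 1.

Winner's surplus: 1.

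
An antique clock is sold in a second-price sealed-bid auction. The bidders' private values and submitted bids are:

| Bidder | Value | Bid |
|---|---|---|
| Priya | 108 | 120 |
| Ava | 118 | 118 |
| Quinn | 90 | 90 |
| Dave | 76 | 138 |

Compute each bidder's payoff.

Ordered from highest: Dave 138 > Priya 120 > Ava 118 > Quinn 90.
Dave has the top bid and wins; the price is the second-highest bid, 120.
Dave's payoff = 76 − 120 = -44. All other bidders lose, so their payoff is 0.

Payoffs: Priya 0, Ava 0, Quinn 0, Dave -44.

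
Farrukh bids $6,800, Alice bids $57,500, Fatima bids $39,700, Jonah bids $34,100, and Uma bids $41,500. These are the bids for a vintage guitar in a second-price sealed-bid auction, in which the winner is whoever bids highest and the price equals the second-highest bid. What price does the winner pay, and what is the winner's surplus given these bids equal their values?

The winner pays $41,500 for a surplus of $16,000.

Sorted high to low: Alice $57,500, then Uma $41,500, then Fatima $39,700, then Jonah $34,100, then Farrukh $6,800.
Alice is the highest bidder, so Alice wins.
Under the second-price rule, the price is the second-highest bid: $41,500.
Surplus = $57,500 − $41,500 = $16,000.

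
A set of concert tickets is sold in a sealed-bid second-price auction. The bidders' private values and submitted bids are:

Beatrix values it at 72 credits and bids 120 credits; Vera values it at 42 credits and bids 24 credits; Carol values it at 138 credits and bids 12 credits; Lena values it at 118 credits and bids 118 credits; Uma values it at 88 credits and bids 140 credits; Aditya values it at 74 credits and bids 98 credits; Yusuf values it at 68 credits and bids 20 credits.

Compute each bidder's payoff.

Ordered from highest: Uma 140 credits; Beatrix 120 credits; Lena 118 credits; Aditya 98 credits; Vera 24 credits; Yusuf 20 credits; Carol 12 credits.
Uma has the top bid and wins; the price is the second-highest bid, 120 credits.
Uma's payoff = 88 credits − 120 credits = -32 credits. All other bidders lose, so their payoff is 0.

Payoffs: Beatrix 0 credits, Vera 0 credits, Carol 0 credits, Lena 0 credits, Uma -32 credits, Aditya 0 credits, Yusuf 0 credits.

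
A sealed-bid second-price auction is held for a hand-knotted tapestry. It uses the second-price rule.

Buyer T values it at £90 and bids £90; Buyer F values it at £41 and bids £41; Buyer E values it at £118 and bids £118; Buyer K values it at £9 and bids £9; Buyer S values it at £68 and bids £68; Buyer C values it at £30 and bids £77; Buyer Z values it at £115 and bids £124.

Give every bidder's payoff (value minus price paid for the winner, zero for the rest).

Sorted high to low: Buyer Z £124, then Buyer E £118, then Buyer T £90, then Buyer C £77, then Buyer S £68, then Buyer F £41, then Buyer K £9.
Buyer Z has the top bid and wins; the price is the second-highest bid, £118.
Buyer Z's payoff = £115 − £118 = -£3. All other bidders lose, so their payoff is 0.

Buyer T £0, Buyer F £0, Buyer E £0, Buyer K £0, Buyer S £0, Buyer C £0, Buyer Z -£3.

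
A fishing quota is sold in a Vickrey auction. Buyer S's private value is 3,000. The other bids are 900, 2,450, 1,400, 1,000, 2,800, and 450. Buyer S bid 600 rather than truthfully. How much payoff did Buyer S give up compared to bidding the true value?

Payoff forgone: 200.

The highest competing bid is 2,800.
Bidding truthfully at 3,000: Buyer S has the top bid, wins, and pays the second-highest bid 2,800. Payoff = 3,000 − 2,800 = 200.
Bidding 600: the top bid is 2,800 (a rival), so Buyer S loses. Payoff = 0.
Regret = truthful payoff − actual payoff = 200 − 0 = 200.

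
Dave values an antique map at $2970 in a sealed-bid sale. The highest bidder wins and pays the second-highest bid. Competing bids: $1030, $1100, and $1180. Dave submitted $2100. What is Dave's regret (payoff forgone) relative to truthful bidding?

Payoff forgone: $0.

The highest competing bid is $1180.
Bidding truthfully at $2970: Dave has the top bid, wins, and pays the second-highest bid $1180. Payoff = $2970 − $1180 = $1790.
Bidding $2100: Dave has the top bid, wins, and pays the second-highest bid $1180. Payoff = $2970 − $1180 = $1790.
Regret = truthful payoff − actual payoff = $1790 − $1790 = $0.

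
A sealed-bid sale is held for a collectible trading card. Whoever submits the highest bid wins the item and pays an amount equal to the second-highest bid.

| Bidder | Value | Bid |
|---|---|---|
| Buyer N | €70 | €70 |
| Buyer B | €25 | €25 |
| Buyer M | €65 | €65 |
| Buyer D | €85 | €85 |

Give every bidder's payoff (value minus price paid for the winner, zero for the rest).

Ranking the bids: Buyer D €85, then Buyer N €70, then Buyer M €65, then Buyer B €25.
Buyer D has the top bid and wins; the price is the second-highest bid, €70.
Buyer D's payoff = €85 − €70 = €15. All other bidders lose, so their payoff is 0.

Payoffs: Buyer N €0, Buyer B €0, Buyer M €0, Buyer D €15.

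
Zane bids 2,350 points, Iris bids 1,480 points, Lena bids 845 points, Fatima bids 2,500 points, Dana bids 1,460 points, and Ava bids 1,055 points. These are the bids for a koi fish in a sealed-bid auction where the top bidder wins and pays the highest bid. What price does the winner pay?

Sorted high to low: Fatima 2,500 points, then Zane 2,350 points, then Iris 1,480 points, then Dana 1,460 points, then Ava 1,055 points, then Lena 845 points.
Fatima is the highest bidder, so Fatima wins.
Under the first-price rule, the price is the highest bid: 2,500 points.

2,500 points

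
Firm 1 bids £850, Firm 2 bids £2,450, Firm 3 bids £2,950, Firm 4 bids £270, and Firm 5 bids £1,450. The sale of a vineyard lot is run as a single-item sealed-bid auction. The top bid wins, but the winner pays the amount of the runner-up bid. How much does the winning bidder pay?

£2,450

Ranking the bids: Firm 3 £2,950 > Firm 2 £2,450 > Firm 5 £1,450 > Firm 1 £850 > Firm 4 £270.
Firm 3 has the highest bid, so Firm 3 wins.
The second-highest bid is £2,450, so that is what Firm 3 pays.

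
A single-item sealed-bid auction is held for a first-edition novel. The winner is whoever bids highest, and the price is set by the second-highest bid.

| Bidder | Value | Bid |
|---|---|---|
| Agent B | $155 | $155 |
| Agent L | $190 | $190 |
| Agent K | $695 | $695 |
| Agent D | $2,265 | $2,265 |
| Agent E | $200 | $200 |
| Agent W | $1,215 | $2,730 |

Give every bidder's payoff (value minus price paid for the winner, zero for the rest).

Sorted high to low: Agent W $2,730, then Agent D $2,265, then Agent K $695, then Agent E $200, then Agent L $190, then Agent B $155.
Agent W has the top bid and wins; the price is the second-highest bid, $2,265.
Agent W's payoff = $1,215 − $2,265 = -$1,050. All other bidders lose, so their payoff is 0.

Agent B $0, Agent L $0, Agent K $0, Agent D $0, Agent E $0, Agent W -$1,050.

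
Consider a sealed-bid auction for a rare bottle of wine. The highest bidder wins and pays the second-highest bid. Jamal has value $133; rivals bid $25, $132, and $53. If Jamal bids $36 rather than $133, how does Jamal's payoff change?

The highest competing bid is $132.
Bidding truthfully at $133: Jamal has the top bid, wins, and pays the second-highest bid $132. Payoff = $133 − $132 = $1.
Bidding $36: the top bid is $132 (a rival), so Jamal loses. Payoff = $0.
Change = $0 − $1 = -$1.

-$1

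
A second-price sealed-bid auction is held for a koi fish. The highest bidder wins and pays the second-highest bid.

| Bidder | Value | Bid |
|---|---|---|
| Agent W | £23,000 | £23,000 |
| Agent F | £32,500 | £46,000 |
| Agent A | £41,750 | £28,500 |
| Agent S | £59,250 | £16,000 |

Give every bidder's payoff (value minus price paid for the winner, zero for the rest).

Ranking the bids: Agent F £46,000 > Agent A £28,500 > Agent W £23,000 > Agent S £16,000.
Agent F has the top bid and wins; the price is the second-highest bid, £28,500.
Agent F's payoff = £32,500 − £28,500 = £4,000. All other bidders lose, so their payoff is 0.

Payoffs: Agent W £0, Agent F £4,000, Agent A £0, Agent S £0.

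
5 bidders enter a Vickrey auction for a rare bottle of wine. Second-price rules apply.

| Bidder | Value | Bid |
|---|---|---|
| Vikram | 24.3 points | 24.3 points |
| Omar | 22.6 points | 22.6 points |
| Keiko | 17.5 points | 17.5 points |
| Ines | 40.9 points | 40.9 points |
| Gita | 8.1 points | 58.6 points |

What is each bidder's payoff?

Ranking the bids: Gita 58.6 points > Ines 40.9 points > Vikram 24.3 points > Omar 22.6 points > Keiko 17.5 points.
Gita has the top bid and wins; the price is the second-highest bid, 40.9 points.
Gita's payoff = 8.1 points − 40.9 points = -32.8 points. All other bidders lose, so their payoff is 0.

Payoffs: Vikram 0.0 points, Omar 0.0 points, Keiko 0.0 points, Ines 0.0 points, Gita -32.8 points.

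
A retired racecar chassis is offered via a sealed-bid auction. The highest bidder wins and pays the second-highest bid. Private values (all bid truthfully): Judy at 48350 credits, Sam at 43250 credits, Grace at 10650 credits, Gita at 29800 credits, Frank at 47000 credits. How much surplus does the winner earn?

Ranking the bids: Judy 48350 credits; Frank 47000 credits; Sam 43250 credits; Gita 29800 credits; Grace 10650 credits.
Judy wins with the top bid and pays the second-highest, 47000 credits.
Surplus = 48350 credits − 47000 credits = 1350 credits.

1350 credits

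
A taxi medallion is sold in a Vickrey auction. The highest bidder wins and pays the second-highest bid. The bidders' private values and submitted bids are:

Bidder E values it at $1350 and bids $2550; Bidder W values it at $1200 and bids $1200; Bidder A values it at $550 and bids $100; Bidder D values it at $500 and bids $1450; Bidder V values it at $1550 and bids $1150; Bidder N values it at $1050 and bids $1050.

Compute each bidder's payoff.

Bids in descending order: Bidder E $2550, then Bidder D $1450, then Bidder W $1200, then Bidder V $1150, then Bidder N $1050, then Bidder A $100.
Bidder E has the top bid and wins; the price is the second-highest bid, $1450.
Bidder E's payoff = $1350 − $1450 = -$100. All other bidders lose, so their payoff is 0.

Bidder E -$100, Bidder W $0, Bidder A $0, Bidder D $0, Bidder V $0, Bidder N $0.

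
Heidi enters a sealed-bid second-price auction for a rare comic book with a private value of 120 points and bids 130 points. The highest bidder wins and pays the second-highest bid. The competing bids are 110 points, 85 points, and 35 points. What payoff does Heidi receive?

Payoff = 10 points.

Highest competing bid: 110 points.
Heidi's bid 130 points is the highest overall, so Heidi wins and pays the second-highest bid, 110 points.
Payoff = value − price = 120 points − 110 points = 10 points.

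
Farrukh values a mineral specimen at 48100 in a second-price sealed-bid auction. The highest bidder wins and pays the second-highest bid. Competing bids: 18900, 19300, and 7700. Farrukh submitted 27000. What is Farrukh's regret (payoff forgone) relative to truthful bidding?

Regret: 0.

The highest competing bid is 19300.
Bidding truthfully at 48100: Farrukh has the top bid, wins, and pays the second-highest bid 19300. Payoff = 48100 − 19300 = 28800.
Bidding 27000: Farrukh has the top bid, wins, and pays the second-highest bid 19300. Payoff = 48100 − 19300 = 28800.
Regret = truthful payoff − actual payoff = 28800 − 28800 = 0.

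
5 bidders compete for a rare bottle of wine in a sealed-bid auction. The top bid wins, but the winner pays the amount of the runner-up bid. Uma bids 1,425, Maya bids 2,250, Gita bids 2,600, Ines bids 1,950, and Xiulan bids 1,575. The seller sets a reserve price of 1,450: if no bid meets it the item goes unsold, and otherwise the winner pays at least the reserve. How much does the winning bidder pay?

2,250

Ranking the bids: Gita 2,600 > Maya 2,250 > Ines 1,950 > Xiulan 1,575 > Uma 1,425.
Gita has the highest bid, so Gita wins.
The second-highest bid is 2,250, which exceeds the reserve, so that sets the price.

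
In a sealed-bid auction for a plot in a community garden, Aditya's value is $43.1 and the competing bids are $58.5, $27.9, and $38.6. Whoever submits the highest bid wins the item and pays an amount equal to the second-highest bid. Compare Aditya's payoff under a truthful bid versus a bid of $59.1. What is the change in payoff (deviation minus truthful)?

The highest competing bid is $58.5.
Bidding truthfully at $43.1: the top bid is $58.5 (a rival), so Aditya loses. Payoff = $0.0.
Bidding $59.1: Aditya has the top bid, wins, and pays the second-highest bid $58.5. Payoff = $43.1 − $58.5 = -$15.4.
Change = -$15.4 − $0.0 = -$15.4.
This is the dominant-strategy logic: truthful bidding weakly beats any alternative.

Change in payoff: -$15.4.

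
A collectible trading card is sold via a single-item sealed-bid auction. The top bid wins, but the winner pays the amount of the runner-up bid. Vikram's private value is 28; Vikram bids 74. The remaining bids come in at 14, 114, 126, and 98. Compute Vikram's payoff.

Payoff = 0.

Highest competing bid: 126.
Vikram's bid 74 is not the highest, so Vikram loses, pays nothing, and earns zero payoff.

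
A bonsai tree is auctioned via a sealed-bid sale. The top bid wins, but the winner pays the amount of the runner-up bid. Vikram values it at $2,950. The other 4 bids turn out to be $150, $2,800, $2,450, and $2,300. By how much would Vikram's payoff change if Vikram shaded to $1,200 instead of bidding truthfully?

Change in payoff: -$150.

The highest competing bid is $2,800.
Bidding truthfully at $2,950: Vikram has the top bid, wins, and pays the second-highest bid $2,800. Payoff = $2,950 − $2,800 = $150.
Bidding $1,200: the top bid is $2,800 (a rival), so Vikram loses. Payoff = $0.
Change = $0 − $150 = -$150.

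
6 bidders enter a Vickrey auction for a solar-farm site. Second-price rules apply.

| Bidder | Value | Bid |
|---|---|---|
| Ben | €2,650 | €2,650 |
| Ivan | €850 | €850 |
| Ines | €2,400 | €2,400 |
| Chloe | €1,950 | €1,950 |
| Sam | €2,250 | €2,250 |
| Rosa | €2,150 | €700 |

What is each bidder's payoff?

Bids in descending order: Ben €2,650 > Ines €2,400 > Sam €2,250 > Chloe €1,950 > Ivan €850 > Rosa €700.
Ben has the top bid and wins; the price is the second-highest bid, €2,400.
Ben's payoff = €2,650 − €2,400 = €250. All other bidders lose, so their payoff is 0.

Payoffs: Ben €250, Ivan €0, Ines €0, Chloe €0, Sam €0, Rosa €0.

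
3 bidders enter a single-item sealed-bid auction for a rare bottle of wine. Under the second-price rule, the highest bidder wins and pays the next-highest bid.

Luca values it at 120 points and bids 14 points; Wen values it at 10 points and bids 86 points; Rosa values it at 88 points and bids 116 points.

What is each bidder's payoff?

Luca 0 points, Wen 0 points, Rosa 2 points.

Ordered from highest: Rosa 116 points, then Wen 86 points, then Luca 14 points.
Rosa has the top bid and wins; the price is the second-highest bid, 86 points.
Rosa's payoff = 88 points − 86 points = 2 points. All other bidders lose, so their payoff is 0.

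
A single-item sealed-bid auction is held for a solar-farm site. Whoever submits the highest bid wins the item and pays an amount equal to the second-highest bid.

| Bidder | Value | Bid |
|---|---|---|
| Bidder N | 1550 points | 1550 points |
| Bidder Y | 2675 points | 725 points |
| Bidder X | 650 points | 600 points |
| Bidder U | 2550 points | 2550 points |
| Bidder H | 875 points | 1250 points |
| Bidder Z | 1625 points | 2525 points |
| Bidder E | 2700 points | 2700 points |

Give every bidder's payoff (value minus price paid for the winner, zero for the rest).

Payoffs: Bidder N 0 points, Bidder Y 0 points, Bidder X 0 points, Bidder U 0 points, Bidder H 0 points, Bidder Z 0 points, Bidder E 150 points.

Bids in descending order: Bidder E 2700 points, then Bidder U 2550 points, then Bidder Z 2525 points, then Bidder N 1550 points, then Bidder H 1250 points, then Bidder Y 725 points, then Bidder X 600 points.
Bidder E has the top bid and wins; the price is the second-highest bid, 2550 points.
Bidder E's payoff = 2700 points − 2550 points = 150 points. All other bidders lose, so their payoff is 0.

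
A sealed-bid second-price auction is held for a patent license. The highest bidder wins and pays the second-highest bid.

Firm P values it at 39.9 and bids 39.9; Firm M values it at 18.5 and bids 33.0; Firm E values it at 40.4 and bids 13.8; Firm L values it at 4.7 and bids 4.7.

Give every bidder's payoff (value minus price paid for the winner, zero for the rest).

Firm P 6.9, Firm M 0.0, Firm E 0.0, Firm L 0.0.

Sorted high to low: Firm P 39.9; Firm M 33.0; Firm E 13.8; Firm L 4.7.
Firm P has the top bid and wins; the price is the second-highest bid, 33.0.
Firm P's payoff = 39.9 − 33.0 = 6.9. All other bidders lose, so their payoff is 0.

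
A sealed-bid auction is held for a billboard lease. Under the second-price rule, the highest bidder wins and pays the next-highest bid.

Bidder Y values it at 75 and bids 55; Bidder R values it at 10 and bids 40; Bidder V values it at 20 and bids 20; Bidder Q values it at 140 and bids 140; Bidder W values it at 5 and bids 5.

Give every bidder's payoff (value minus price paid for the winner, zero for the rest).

Bids in descending order: Bidder Q 140; Bidder Y 55; Bidder R 40; Bidder V 20; Bidder W 5.
Bidder Q has the top bid and wins; the price is the second-highest bid, 55.
Bidder Q's payoff = 140 − 55 = 85. All other bidders lose, so their payoff is 0.

Bidder Y 0, Bidder R 0, Bidder V 0, Bidder Q 85, Bidder W 0.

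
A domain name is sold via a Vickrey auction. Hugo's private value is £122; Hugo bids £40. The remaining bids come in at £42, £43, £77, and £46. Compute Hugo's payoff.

Hugo's payoff: £0.

Highest competing bid: £77.
Hugo's bid £40 is not the highest, so Hugo loses, pays nothing, and earns zero payoff.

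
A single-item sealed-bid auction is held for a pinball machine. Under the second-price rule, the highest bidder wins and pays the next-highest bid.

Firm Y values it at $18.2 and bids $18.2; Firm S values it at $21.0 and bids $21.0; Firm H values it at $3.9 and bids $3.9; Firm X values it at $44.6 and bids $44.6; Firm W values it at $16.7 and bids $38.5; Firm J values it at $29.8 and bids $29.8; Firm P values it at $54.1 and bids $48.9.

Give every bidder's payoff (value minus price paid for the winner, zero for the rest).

Payoffs: Firm Y $0.0, Firm S $0.0, Firm H $0.0, Firm X $0.0, Firm W $0.0, Firm J $0.0, Firm P $9.5.

Ranking the bids: Firm P $48.9 > Firm X $44.6 > Firm W $38.5 > Firm J $29.8 > Firm S $21.0 > Firm Y $18.2 > Firm H $3.9.
Firm P has the top bid and wins; the price is the second-highest bid, $44.6.
Firm P's payoff = $54.1 − $44.6 = $9.5. All other bidders lose, so their payoff is 0.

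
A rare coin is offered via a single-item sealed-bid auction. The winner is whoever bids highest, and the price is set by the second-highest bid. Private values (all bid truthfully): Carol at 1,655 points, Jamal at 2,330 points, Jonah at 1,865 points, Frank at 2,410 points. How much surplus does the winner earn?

Sorted high to low: Frank 2,410 points, then Jamal 2,330 points, then Jonah 1,865 points, then Carol 1,655 points.
Frank wins with the top bid and pays the second-highest, 2,330 points.
Surplus = 2,410 points − 2,330 points = 80 points.

Surplus = 80 points.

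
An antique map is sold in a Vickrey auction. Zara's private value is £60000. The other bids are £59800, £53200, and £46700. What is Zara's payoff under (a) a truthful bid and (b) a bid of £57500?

The highest competing bid is £59800.
Bidding truthfully at £60000: Zara has the top bid, wins, and pays the second-highest bid £59800. Payoff = £60000 − £59800 = £200.
Bidding £57500: the top bid is £59800 (a rival), so Zara loses. Payoff = £0.

(a) £200  (b) £0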